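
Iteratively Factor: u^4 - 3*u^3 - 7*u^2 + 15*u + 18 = (u - 3)*(u^3 - 7*u - 6) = (u - 3)*(u + 1)*(u^2 - u - 6) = (u - 3)^2*(u + 1)*(u + 2)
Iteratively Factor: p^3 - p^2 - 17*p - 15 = (p + 3)*(p^2 - 4*p - 5) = (p + 1)*(p + 3)*(p - 5)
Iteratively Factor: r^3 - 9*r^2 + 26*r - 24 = (r - 2)*(r^2 - 7*r + 12) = (r - 3)*(r - 2)*(r - 4)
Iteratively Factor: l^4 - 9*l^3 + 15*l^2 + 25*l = (l)*(l^3 - 9*l^2 + 15*l + 25) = l*(l - 5)*(l^2 - 4*l - 5) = l*(l - 5)^2*(l + 1)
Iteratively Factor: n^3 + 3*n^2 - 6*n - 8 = (n - 2)*(n^2 + 5*n + 4) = (n - 2)*(n + 1)*(n + 4)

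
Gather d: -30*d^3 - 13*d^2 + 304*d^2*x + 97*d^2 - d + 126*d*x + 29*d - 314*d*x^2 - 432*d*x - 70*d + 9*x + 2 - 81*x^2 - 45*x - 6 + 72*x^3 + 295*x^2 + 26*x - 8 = -30*d^3 + d^2*(304*x + 84) + d*(-314*x^2 - 306*x - 42) + 72*x^3 + 214*x^2 - 10*x - 12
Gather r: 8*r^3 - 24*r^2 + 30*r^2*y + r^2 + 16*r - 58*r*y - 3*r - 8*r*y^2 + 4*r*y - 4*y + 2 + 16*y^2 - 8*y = 8*r^3 + r^2*(30*y - 23) + r*(-8*y^2 - 54*y + 13) + 16*y^2 - 12*y + 2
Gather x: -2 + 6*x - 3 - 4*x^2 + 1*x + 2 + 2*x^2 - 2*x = -2*x^2 + 5*x - 3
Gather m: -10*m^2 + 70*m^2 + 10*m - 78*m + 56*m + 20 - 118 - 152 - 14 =60*m^2 - 12*m - 264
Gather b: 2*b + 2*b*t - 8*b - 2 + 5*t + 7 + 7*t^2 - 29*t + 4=b*(2*t - 6) + 7*t^2 - 24*t + 9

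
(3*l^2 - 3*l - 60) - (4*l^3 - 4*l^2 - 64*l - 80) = -4*l^3 + 7*l^2 + 61*l + 20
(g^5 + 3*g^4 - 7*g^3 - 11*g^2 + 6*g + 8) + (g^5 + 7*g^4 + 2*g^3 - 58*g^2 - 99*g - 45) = 2*g^5 + 10*g^4 - 5*g^3 - 69*g^2 - 93*g - 37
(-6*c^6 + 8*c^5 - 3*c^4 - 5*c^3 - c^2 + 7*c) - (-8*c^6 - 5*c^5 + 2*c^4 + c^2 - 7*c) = 2*c^6 + 13*c^5 - 5*c^4 - 5*c^3 - 2*c^2 + 14*c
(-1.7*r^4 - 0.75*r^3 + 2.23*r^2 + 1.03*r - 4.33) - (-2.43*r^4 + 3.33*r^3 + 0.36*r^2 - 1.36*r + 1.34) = 0.73*r^4 - 4.08*r^3 + 1.87*r^2 + 2.39*r - 5.67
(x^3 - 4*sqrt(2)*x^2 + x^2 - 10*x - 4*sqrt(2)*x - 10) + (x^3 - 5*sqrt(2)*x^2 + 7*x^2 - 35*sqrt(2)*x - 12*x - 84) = 2*x^3 - 9*sqrt(2)*x^2 + 8*x^2 - 39*sqrt(2)*x - 22*x - 94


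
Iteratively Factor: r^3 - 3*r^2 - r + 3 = (r + 1)*(r^2 - 4*r + 3) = (r - 3)*(r + 1)*(r - 1)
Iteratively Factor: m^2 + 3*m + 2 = (m + 1)*(m + 2)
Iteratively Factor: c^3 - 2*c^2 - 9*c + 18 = (c - 3)*(c^2 + c - 6) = (c - 3)*(c + 3)*(c - 2)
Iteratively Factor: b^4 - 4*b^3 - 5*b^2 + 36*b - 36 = (b - 3)*(b^3 - b^2 - 8*b + 12) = (b - 3)*(b + 3)*(b^2 - 4*b + 4) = (b - 3)*(b - 2)*(b + 3)*(b - 2)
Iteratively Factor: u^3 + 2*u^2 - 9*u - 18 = (u + 3)*(u^2 - u - 6) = (u + 2)*(u + 3)*(u - 3)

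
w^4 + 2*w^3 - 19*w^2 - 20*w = w*(w - 4)*(w + 1)*(w + 5)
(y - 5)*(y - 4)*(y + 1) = y^3 - 8*y^2 + 11*y + 20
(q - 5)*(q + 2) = q^2 - 3*q - 10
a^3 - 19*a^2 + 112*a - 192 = (a - 8)^2*(a - 3)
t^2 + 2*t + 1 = (t + 1)^2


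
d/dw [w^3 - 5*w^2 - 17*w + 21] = 3*w^2 - 10*w - 17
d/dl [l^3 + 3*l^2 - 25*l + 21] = 3*l^2 + 6*l - 25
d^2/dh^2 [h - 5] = 0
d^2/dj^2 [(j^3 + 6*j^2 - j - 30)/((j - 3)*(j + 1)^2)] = 2*(7*j^4 - 2*j^3 - 72*j^2 + 498*j - 591)/(j^7 - 5*j^6 - 3*j^5 + 31*j^4 + 19*j^3 - 63*j^2 - 81*j - 27)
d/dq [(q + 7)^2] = 2*q + 14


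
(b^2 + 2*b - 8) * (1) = b^2 + 2*b - 8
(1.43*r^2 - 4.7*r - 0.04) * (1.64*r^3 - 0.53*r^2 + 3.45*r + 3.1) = 2.3452*r^5 - 8.4659*r^4 + 7.3589*r^3 - 11.7608*r^2 - 14.708*r - 0.124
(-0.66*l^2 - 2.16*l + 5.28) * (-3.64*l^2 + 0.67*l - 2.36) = 2.4024*l^4 + 7.4202*l^3 - 19.1088*l^2 + 8.6352*l - 12.4608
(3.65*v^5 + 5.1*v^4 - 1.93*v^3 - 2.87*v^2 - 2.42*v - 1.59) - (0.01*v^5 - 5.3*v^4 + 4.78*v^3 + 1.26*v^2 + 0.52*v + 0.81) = 3.64*v^5 + 10.4*v^4 - 6.71*v^3 - 4.13*v^2 - 2.94*v - 2.4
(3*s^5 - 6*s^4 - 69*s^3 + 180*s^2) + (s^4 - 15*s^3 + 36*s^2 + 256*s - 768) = 3*s^5 - 5*s^4 - 84*s^3 + 216*s^2 + 256*s - 768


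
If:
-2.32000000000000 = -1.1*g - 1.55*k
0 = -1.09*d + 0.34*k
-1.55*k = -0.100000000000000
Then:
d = 0.02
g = 2.02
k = 0.06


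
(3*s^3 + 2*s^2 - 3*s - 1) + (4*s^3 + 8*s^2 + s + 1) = 7*s^3 + 10*s^2 - 2*s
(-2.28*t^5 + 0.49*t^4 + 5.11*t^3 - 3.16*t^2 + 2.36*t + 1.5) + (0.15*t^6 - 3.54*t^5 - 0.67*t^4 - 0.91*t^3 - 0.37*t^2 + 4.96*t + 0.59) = 0.15*t^6 - 5.82*t^5 - 0.18*t^4 + 4.2*t^3 - 3.53*t^2 + 7.32*t + 2.09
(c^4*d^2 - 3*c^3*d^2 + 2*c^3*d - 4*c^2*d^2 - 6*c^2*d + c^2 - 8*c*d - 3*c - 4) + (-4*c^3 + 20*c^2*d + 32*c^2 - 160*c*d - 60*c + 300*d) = c^4*d^2 - 3*c^3*d^2 + 2*c^3*d - 4*c^3 - 4*c^2*d^2 + 14*c^2*d + 33*c^2 - 168*c*d - 63*c + 300*d - 4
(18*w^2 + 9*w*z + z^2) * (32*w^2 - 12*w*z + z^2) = 576*w^4 + 72*w^3*z - 58*w^2*z^2 - 3*w*z^3 + z^4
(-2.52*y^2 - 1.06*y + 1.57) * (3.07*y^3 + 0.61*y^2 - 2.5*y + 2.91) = -7.7364*y^5 - 4.7914*y^4 + 10.4733*y^3 - 3.7255*y^2 - 7.0096*y + 4.5687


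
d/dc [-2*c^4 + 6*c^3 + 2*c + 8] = -8*c^3 + 18*c^2 + 2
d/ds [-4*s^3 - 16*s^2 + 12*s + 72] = -12*s^2 - 32*s + 12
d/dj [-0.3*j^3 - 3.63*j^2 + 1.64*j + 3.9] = -0.9*j^2 - 7.26*j + 1.64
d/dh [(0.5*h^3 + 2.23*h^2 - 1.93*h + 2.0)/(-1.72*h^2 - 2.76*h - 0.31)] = (-0.86*h^4 - 2.76*h^3 - 9.9394*h^2 + 5.4974*h + 6.1183)/(2.9584*h^4 + 9.4944*h^3 + 8.684*h^2 + 1.7112*h + 0.0961)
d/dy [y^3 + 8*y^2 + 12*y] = 3*y^2 + 16*y + 12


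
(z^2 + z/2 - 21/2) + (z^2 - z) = 2*z^2 - z/2 - 21/2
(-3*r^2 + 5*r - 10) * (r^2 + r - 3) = -3*r^4 + 2*r^3 + 4*r^2 - 25*r + 30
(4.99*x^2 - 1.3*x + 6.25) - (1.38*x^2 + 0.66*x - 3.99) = 3.61*x^2 - 1.96*x + 10.24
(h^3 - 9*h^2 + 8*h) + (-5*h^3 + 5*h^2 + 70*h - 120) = -4*h^3 - 4*h^2 + 78*h - 120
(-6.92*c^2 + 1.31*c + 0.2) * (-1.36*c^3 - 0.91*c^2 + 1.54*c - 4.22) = 9.4112*c^5 + 4.5156*c^4 - 12.1209*c^3 + 31.0378*c^2 - 5.2202*c - 0.844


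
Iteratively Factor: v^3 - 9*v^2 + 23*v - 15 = (v - 5)*(v^2 - 4*v + 3) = (v - 5)*(v - 1)*(v - 3)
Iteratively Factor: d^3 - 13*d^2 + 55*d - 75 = (d - 5)*(d^2 - 8*d + 15) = (d - 5)*(d - 3)*(d - 5)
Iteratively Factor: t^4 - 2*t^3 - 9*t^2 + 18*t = (t + 3)*(t^3 - 5*t^2 + 6*t) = t*(t + 3)*(t^2 - 5*t + 6) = t*(t - 2)*(t + 3)*(t - 3)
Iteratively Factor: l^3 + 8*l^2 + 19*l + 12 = (l + 4)*(l^2 + 4*l + 3) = (l + 3)*(l + 4)*(l + 1)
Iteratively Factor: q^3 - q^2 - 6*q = (q + 2)*(q^2 - 3*q) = (q - 3)*(q + 2)*(q)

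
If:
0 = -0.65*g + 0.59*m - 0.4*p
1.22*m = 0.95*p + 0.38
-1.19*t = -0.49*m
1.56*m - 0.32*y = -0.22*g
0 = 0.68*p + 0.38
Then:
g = 0.23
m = -0.12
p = -0.56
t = -0.05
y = -0.44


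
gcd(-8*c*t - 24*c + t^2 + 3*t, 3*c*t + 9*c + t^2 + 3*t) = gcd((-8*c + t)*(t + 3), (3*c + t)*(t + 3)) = t + 3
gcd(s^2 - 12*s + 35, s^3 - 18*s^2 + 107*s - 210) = s^2 - 12*s + 35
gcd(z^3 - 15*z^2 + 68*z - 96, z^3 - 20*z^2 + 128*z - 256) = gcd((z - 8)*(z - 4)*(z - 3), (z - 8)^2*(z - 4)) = z^2 - 12*z + 32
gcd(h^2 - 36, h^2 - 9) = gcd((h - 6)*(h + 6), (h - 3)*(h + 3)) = 1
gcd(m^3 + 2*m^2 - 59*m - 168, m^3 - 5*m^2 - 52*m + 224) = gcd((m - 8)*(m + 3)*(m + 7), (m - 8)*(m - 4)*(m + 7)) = m^2 - m - 56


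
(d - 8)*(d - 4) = d^2 - 12*d + 32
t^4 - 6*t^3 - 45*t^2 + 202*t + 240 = (t - 8)*(t - 5)*(t + 1)*(t + 6)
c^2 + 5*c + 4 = (c + 1)*(c + 4)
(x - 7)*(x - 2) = x^2 - 9*x + 14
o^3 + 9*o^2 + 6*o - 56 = (o - 2)*(o + 4)*(o + 7)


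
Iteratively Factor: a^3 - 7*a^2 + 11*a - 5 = (a - 5)*(a^2 - 2*a + 1) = (a - 5)*(a - 1)*(a - 1)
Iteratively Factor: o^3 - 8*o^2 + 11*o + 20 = (o + 1)*(o^2 - 9*o + 20) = (o - 5)*(o + 1)*(o - 4)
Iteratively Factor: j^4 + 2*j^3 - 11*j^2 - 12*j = (j - 3)*(j^3 + 5*j^2 + 4*j) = (j - 3)*(j + 4)*(j^2 + j) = (j - 3)*(j + 1)*(j + 4)*(j)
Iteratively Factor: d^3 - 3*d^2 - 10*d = (d)*(d^2 - 3*d - 10) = d*(d + 2)*(d - 5)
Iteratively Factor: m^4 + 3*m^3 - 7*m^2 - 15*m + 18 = (m - 1)*(m^3 + 4*m^2 - 3*m - 18) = (m - 2)*(m - 1)*(m^2 + 6*m + 9) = (m - 2)*(m - 1)*(m + 3)*(m + 3)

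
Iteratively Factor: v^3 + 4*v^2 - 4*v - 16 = (v + 4)*(v^2 - 4) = (v - 2)*(v + 4)*(v + 2)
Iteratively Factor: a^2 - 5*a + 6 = (a - 3)*(a - 2)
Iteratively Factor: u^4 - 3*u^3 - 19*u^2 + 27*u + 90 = (u - 5)*(u^3 + 2*u^2 - 9*u - 18) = (u - 5)*(u + 3)*(u^2 - u - 6) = (u - 5)*(u - 3)*(u + 3)*(u + 2)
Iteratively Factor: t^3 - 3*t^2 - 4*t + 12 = (t + 2)*(t^2 - 5*t + 6) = (t - 2)*(t + 2)*(t - 3)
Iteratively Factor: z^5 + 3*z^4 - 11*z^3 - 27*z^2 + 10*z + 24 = (z + 2)*(z^4 + z^3 - 13*z^2 - z + 12) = (z + 2)*(z + 4)*(z^3 - 3*z^2 - z + 3) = (z - 3)*(z + 2)*(z + 4)*(z^2 - 1) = (z - 3)*(z - 1)*(z + 2)*(z + 4)*(z + 1)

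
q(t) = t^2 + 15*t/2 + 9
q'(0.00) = 7.50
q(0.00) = 9.00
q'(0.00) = 7.50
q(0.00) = 9.00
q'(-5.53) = -3.56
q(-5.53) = -1.89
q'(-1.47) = 4.56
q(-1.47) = 0.14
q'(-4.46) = -1.42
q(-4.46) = -4.56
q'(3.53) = 14.56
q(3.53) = 47.94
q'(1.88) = 11.26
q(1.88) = 26.63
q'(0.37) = 8.24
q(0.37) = 11.91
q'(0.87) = 9.24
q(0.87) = 16.28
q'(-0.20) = 7.10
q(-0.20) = 7.54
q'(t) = 2*t + 15/2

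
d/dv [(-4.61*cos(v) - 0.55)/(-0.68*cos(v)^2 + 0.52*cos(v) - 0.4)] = (3.1348*cos(v)^2 + 0.748*cos(v) - 2.13)*sin(v)/(0.4624*cos(v)^4 - 0.7072*cos(v)^3 + 0.8144*cos(v)^2 - 0.416*cos(v) + 0.16)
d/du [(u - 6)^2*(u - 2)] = (u - 6)*(3*u - 10)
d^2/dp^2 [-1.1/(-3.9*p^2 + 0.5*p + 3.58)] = (33.462*p^2 - 4.29*p - 1.1*(7.8*p - 0.5)*(15.6*p - 1.0) - 30.7164)/(-3.9*p^2 + 0.5*p + 3.58)^3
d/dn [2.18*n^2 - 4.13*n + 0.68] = 4.36*n - 4.13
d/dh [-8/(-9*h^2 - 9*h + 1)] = 72*(-2*h - 1)/(9*h^2 + 9*h - 1)^2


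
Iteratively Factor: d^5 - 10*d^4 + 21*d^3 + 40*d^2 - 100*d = (d - 5)*(d^4 - 5*d^3 - 4*d^2 + 20*d) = (d - 5)*(d + 2)*(d^3 - 7*d^2 + 10*d) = (d - 5)^2*(d + 2)*(d^2 - 2*d) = (d - 5)^2*(d - 2)*(d + 2)*(d)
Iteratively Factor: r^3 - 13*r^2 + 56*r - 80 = (r - 4)*(r^2 - 9*r + 20) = (r - 5)*(r - 4)*(r - 4)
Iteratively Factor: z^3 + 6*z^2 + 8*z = (z)*(z^2 + 6*z + 8) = z*(z + 2)*(z + 4)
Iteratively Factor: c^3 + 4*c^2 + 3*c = (c + 3)*(c^2 + c) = (c + 1)*(c + 3)*(c)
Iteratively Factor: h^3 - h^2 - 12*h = (h + 3)*(h^2 - 4*h) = h*(h + 3)*(h - 4)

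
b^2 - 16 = (b - 4)*(b + 4)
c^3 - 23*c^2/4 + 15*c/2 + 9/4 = (c - 3)^2*(c + 1/4)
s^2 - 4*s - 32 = (s - 8)*(s + 4)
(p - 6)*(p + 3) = p^2 - 3*p - 18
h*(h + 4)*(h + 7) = h^3 + 11*h^2 + 28*h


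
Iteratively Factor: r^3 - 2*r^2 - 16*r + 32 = (r - 4)*(r^2 + 2*r - 8) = (r - 4)*(r - 2)*(r + 4)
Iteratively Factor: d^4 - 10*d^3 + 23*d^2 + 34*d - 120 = (d - 5)*(d^3 - 5*d^2 - 2*d + 24) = (d - 5)*(d - 4)*(d^2 - d - 6) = (d - 5)*(d - 4)*(d + 2)*(d - 3)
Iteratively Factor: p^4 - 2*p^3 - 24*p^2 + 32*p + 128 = (p + 2)*(p^3 - 4*p^2 - 16*p + 64) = (p + 2)*(p + 4)*(p^2 - 8*p + 16) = (p - 4)*(p + 2)*(p + 4)*(p - 4)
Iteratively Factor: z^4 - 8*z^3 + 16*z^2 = (z - 4)*(z^3 - 4*z^2) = (z - 4)^2*(z^2) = z*(z - 4)^2*(z)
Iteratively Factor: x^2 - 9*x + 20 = (x - 4)*(x - 5)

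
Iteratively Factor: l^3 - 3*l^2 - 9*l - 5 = (l - 5)*(l^2 + 2*l + 1) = (l - 5)*(l + 1)*(l + 1)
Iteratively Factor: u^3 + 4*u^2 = (u)*(u^2 + 4*u) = u*(u + 4)*(u)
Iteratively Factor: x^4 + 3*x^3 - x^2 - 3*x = (x - 1)*(x^3 + 4*x^2 + 3*x) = (x - 1)*(x + 3)*(x^2 + x) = x*(x - 1)*(x + 3)*(x + 1)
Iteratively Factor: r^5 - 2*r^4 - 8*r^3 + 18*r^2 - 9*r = (r - 3)*(r^4 + r^3 - 5*r^2 + 3*r) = r*(r - 3)*(r^3 + r^2 - 5*r + 3) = r*(r - 3)*(r - 1)*(r^2 + 2*r - 3) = r*(r - 3)*(r - 1)*(r + 3)*(r - 1)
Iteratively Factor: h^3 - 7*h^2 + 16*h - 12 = (h - 2)*(h^2 - 5*h + 6) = (h - 2)^2*(h - 3)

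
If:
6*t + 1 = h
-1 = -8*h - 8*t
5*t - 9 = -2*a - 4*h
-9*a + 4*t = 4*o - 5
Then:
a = 69/16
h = 1/4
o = -549/64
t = -1/8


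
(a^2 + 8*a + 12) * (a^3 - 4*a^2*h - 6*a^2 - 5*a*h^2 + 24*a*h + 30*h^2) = a^5 - 4*a^4*h + 2*a^4 - 5*a^3*h^2 - 8*a^3*h - 36*a^3 - 10*a^2*h^2 + 144*a^2*h - 72*a^2 + 180*a*h^2 + 288*a*h + 360*h^2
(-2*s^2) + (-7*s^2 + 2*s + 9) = -9*s^2 + 2*s + 9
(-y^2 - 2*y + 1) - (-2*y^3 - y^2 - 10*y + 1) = 2*y^3 + 8*y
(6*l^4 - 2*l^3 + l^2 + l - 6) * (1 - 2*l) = -12*l^5 + 10*l^4 - 4*l^3 - l^2 + 13*l - 6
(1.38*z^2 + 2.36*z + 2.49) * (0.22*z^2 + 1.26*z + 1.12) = 0.3036*z^4 + 2.258*z^3 + 5.067*z^2 + 5.7806*z + 2.7888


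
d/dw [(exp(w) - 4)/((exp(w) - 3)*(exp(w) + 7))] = (-exp(2*w) + 8*exp(w) - 5)*exp(w)/(exp(4*w) + 8*exp(3*w) - 26*exp(2*w) - 168*exp(w) + 441)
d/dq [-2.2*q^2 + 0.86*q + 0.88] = 0.86 - 4.4*q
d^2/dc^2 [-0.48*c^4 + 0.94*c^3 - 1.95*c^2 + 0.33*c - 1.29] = -5.76*c^2 + 5.64*c - 3.9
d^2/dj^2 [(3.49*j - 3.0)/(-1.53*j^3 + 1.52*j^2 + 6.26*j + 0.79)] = (-49.018446*j^5 + 132.970464*j^4 - 194.608436*j^3 - 181.433556*j^2 + 218.174952*j + 262.439692)/(3.581577*j^9 - 10.674504*j^8 - 33.357366*j^7 + 78.289795*j^6 + 147.505116*j^5 - 138.772332*j^4 - 287.551805*j^3 - 95.720508*j^2 - 11.720598*j - 0.493039)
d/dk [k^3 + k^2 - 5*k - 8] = 3*k^2 + 2*k - 5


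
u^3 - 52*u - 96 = (u - 8)*(u + 2)*(u + 6)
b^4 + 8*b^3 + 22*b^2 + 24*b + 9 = (b + 1)^2*(b + 3)^2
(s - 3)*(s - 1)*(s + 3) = s^3 - s^2 - 9*s + 9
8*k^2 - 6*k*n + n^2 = (-4*k + n)*(-2*k + n)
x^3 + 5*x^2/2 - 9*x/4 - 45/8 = (x - 3/2)*(x + 3/2)*(x + 5/2)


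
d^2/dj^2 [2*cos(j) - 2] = -2*cos(j)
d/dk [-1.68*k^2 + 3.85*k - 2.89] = 3.85 - 3.36*k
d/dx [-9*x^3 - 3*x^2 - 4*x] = -27*x^2 - 6*x - 4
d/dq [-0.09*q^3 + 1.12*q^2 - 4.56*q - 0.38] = -0.27*q^2 + 2.24*q - 4.56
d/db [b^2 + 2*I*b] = 2*b + 2*I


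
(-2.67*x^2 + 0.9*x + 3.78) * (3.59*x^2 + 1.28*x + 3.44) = -9.5853*x^4 - 0.1866*x^3 + 5.5374*x^2 + 7.9344*x + 13.0032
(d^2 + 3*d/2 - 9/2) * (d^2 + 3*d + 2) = d^4 + 9*d^3/2 + 2*d^2 - 21*d/2 - 9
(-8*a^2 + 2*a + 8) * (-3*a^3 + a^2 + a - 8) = 24*a^5 - 14*a^4 - 30*a^3 + 74*a^2 - 8*a - 64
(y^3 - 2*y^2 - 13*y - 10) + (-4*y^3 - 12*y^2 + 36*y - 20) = -3*y^3 - 14*y^2 + 23*y - 30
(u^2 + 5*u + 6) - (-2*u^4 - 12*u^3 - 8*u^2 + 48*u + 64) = 2*u^4 + 12*u^3 + 9*u^2 - 43*u - 58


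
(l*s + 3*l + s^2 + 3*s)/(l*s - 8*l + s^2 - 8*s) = (s + 3)/(s - 8)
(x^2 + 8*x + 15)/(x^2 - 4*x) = (x^2 + 8*x + 15)/(x*(x - 4))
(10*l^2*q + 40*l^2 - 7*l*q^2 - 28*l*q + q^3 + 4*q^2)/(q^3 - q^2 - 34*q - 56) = (10*l^2 - 7*l*q + q^2)/(q^2 - 5*q - 14)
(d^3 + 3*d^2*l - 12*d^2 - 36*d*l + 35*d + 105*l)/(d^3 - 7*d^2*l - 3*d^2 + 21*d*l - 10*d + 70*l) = (d^2 + 3*d*l - 7*d - 21*l)/(d^2 - 7*d*l + 2*d - 14*l)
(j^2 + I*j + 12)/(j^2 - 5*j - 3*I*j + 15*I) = (j + 4*I)/(j - 5)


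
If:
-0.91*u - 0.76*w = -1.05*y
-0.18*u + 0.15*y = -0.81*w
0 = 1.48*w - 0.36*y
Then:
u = 0.00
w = 0.00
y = 0.00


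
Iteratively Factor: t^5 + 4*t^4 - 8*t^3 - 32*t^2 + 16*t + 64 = (t - 2)*(t^4 + 6*t^3 + 4*t^2 - 24*t - 32) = (t - 2)^2*(t^3 + 8*t^2 + 20*t + 16) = (t - 2)^2*(t + 2)*(t^2 + 6*t + 8) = (t - 2)^2*(t + 2)^2*(t + 4)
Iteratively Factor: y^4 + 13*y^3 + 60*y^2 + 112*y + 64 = (y + 4)*(y^3 + 9*y^2 + 24*y + 16) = (y + 4)^2*(y^2 + 5*y + 4) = (y + 4)^3*(y + 1)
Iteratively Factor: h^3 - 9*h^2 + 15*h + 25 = (h - 5)*(h^2 - 4*h - 5) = (h - 5)^2*(h + 1)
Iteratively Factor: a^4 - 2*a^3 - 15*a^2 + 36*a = (a - 3)*(a^3 + a^2 - 12*a) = a*(a - 3)*(a^2 + a - 12) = a*(a - 3)*(a + 4)*(a - 3)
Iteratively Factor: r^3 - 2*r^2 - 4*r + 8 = (r - 2)*(r^2 - 4) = (r - 2)^2*(r + 2)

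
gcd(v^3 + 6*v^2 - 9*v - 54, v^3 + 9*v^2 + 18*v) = v^2 + 9*v + 18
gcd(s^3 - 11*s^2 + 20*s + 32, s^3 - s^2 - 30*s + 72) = s - 4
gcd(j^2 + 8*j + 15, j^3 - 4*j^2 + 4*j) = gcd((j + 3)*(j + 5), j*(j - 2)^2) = 1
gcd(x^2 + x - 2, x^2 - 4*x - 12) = x + 2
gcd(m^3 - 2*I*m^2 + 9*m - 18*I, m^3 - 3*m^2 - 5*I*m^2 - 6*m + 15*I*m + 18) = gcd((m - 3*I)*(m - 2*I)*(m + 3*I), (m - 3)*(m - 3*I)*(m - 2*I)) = m^2 - 5*I*m - 6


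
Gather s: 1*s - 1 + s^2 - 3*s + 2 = s^2 - 2*s + 1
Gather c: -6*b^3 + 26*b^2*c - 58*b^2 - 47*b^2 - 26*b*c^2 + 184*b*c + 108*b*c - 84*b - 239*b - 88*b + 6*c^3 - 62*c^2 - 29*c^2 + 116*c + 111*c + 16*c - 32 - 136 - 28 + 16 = -6*b^3 - 105*b^2 - 411*b + 6*c^3 + c^2*(-26*b - 91) + c*(26*b^2 + 292*b + 243) - 180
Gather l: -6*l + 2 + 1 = 3 - 6*l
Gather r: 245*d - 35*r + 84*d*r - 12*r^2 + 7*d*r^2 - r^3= 245*d - r^3 + r^2*(7*d - 12) + r*(84*d - 35)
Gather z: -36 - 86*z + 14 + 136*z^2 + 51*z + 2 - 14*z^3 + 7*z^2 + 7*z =-14*z^3 + 143*z^2 - 28*z - 20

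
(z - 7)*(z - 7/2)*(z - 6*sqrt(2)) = z^3 - 21*z^2/2 - 6*sqrt(2)*z^2 + 49*z/2 + 63*sqrt(2)*z - 147*sqrt(2)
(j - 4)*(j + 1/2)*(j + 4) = j^3 + j^2/2 - 16*j - 8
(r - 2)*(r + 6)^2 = r^3 + 10*r^2 + 12*r - 72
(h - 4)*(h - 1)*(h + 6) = h^3 + h^2 - 26*h + 24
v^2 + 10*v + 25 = (v + 5)^2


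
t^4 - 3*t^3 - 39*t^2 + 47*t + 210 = (t - 7)*(t - 3)*(t + 2)*(t + 5)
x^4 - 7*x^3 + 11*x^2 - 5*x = x*(x - 5)*(x - 1)^2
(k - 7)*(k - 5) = k^2 - 12*k + 35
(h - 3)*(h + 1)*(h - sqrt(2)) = h^3 - 2*h^2 - sqrt(2)*h^2 - 3*h + 2*sqrt(2)*h + 3*sqrt(2)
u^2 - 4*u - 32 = (u - 8)*(u + 4)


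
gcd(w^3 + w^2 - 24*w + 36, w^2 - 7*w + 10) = w - 2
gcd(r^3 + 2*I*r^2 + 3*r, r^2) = r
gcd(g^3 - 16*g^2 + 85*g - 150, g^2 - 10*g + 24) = g - 6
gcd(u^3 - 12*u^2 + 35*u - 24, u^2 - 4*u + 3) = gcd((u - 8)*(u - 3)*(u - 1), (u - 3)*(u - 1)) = u^2 - 4*u + 3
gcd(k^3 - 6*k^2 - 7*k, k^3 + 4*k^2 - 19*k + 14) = 1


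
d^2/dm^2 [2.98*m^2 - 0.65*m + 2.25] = 5.96000000000000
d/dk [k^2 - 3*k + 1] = 2*k - 3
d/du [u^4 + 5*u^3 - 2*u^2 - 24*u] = 4*u^3 + 15*u^2 - 4*u - 24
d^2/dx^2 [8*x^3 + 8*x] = 48*x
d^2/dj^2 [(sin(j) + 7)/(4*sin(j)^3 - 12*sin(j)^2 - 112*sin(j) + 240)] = (-4*sin(j)^7 - 54*sin(j)^6 + 116*sin(j)^5 + 1070*sin(j)^4 + 674*sin(j)^3 - 13726*sin(j)^2 - 13272*sin(j) + 16856)/(4*(sin(j)^3 - 3*sin(j)^2 - 28*sin(j) + 60)^3)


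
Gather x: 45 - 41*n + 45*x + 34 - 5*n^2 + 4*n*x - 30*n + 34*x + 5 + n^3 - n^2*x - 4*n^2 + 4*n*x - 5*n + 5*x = n^3 - 9*n^2 - 76*n + x*(-n^2 + 8*n + 84) + 84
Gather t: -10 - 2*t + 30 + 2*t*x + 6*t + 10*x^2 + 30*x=t*(2*x + 4) + 10*x^2 + 30*x + 20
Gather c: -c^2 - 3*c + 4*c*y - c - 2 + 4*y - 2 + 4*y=-c^2 + c*(4*y - 4) + 8*y - 4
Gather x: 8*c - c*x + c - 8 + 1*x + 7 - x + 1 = -c*x + 9*c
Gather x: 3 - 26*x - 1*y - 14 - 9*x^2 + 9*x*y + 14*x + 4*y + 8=-9*x^2 + x*(9*y - 12) + 3*y - 3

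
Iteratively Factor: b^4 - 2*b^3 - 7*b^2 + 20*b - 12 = (b + 3)*(b^3 - 5*b^2 + 8*b - 4) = (b - 2)*(b + 3)*(b^2 - 3*b + 2) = (b - 2)*(b - 1)*(b + 3)*(b - 2)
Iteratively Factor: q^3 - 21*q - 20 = (q - 5)*(q^2 + 5*q + 4) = (q - 5)*(q + 4)*(q + 1)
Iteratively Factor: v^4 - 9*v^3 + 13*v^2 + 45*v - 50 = (v - 1)*(v^3 - 8*v^2 + 5*v + 50) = (v - 5)*(v - 1)*(v^2 - 3*v - 10) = (v - 5)^2*(v - 1)*(v + 2)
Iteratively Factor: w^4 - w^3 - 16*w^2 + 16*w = (w)*(w^3 - w^2 - 16*w + 16) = w*(w + 4)*(w^2 - 5*w + 4) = w*(w - 1)*(w + 4)*(w - 4)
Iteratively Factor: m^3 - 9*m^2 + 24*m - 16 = (m - 1)*(m^2 - 8*m + 16) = (m - 4)*(m - 1)*(m - 4)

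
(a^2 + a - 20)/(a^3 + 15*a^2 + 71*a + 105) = (a - 4)/(a^2 + 10*a + 21)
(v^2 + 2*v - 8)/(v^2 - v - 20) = (v - 2)/(v - 5)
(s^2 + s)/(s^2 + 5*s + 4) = s/(s + 4)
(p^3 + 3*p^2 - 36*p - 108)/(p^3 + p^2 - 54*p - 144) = (p - 6)/(p - 8)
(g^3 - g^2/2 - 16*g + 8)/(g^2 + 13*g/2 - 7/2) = (g^2 - 16)/(g + 7)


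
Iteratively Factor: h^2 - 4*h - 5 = (h - 5)*(h + 1)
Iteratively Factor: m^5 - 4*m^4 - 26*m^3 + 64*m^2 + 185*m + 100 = (m - 5)*(m^4 + m^3 - 21*m^2 - 41*m - 20) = (m - 5)*(m + 1)*(m^3 - 21*m - 20) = (m - 5)*(m + 1)^2*(m^2 - m - 20) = (m - 5)*(m + 1)^2*(m + 4)*(m - 5)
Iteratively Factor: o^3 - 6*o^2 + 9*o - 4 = (o - 4)*(o^2 - 2*o + 1) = (o - 4)*(o - 1)*(o - 1)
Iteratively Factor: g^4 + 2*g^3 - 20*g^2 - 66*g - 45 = (g + 1)*(g^3 + g^2 - 21*g - 45) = (g + 1)*(g + 3)*(g^2 - 2*g - 15) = (g + 1)*(g + 3)^2*(g - 5)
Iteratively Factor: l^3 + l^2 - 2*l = (l)*(l^2 + l - 2) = l*(l + 2)*(l - 1)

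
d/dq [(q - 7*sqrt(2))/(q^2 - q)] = (q*(q - 1) - (q - 7*sqrt(2))*(2*q - 1))/(q^2*(q - 1)^2)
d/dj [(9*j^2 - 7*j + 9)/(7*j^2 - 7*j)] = (-2*j^2 - 18*j + 9)/(7*j^2*(j^2 - 2*j + 1))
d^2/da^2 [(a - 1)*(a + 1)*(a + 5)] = 6*a + 10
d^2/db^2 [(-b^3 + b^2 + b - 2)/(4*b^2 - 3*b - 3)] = 2*(7*b^3 - 87*b^2 + 81*b - 42)/(64*b^6 - 144*b^5 - 36*b^4 + 189*b^3 + 27*b^2 - 81*b - 27)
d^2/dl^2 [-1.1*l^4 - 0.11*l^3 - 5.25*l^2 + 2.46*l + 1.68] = -13.2*l^2 - 0.66*l - 10.5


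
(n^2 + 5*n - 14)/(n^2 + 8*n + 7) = (n - 2)/(n + 1)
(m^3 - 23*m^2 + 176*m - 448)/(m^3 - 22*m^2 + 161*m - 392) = (m - 8)/(m - 7)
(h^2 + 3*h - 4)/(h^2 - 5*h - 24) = (-h^2 - 3*h + 4)/(-h^2 + 5*h + 24)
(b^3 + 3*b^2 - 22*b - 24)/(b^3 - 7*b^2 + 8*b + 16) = (b + 6)/(b - 4)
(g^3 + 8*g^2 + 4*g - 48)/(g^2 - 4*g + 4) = (g^2 + 10*g + 24)/(g - 2)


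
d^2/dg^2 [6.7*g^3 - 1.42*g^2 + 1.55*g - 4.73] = 40.2*g - 2.84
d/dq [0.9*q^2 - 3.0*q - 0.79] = 1.8*q - 3.0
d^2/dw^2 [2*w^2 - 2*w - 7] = 4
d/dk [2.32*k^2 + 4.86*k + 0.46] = 4.64*k + 4.86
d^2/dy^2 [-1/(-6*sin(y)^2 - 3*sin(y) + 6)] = (-16*sin(y)^4 - 6*sin(y)^3 + 7*sin(y)^2 + 10*sin(y) + 10)/(3*(sin(y) - cos(2*y) - 1)^3)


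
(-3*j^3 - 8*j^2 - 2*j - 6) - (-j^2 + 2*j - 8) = -3*j^3 - 7*j^2 - 4*j + 2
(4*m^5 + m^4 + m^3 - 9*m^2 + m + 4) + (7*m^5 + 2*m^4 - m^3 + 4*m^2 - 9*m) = 11*m^5 + 3*m^4 - 5*m^2 - 8*m + 4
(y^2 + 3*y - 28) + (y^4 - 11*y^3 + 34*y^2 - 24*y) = y^4 - 11*y^3 + 35*y^2 - 21*y - 28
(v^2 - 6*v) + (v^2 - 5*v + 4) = 2*v^2 - 11*v + 4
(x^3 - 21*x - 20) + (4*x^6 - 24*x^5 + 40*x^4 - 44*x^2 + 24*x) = 4*x^6 - 24*x^5 + 40*x^4 + x^3 - 44*x^2 + 3*x - 20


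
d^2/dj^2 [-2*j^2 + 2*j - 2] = -4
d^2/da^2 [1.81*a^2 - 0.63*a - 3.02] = 3.62000000000000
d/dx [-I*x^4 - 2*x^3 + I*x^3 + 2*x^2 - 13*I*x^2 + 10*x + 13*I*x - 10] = -4*I*x^3 + x^2*(-6 + 3*I) + x*(4 - 26*I) + 10 + 13*I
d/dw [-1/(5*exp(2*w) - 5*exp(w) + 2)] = (10*exp(w) - 5)*exp(w)/(5*exp(2*w) - 5*exp(w) + 2)^2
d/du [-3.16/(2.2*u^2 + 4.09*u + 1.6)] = (13.904*u + 12.9244)/(2.2*u^2 + 4.09*u + 1.6)^2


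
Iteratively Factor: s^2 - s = (s)*(s - 1)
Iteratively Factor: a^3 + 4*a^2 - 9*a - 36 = (a - 3)*(a^2 + 7*a + 12) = (a - 3)*(a + 3)*(a + 4)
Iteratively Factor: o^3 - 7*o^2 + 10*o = (o)*(o^2 - 7*o + 10) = o*(o - 2)*(o - 5)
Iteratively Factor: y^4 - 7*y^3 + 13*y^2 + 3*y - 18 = (y - 3)*(y^3 - 4*y^2 + y + 6) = (y - 3)*(y - 2)*(y^2 - 2*y - 3) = (y - 3)^2*(y - 2)*(y + 1)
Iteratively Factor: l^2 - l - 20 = (l + 4)*(l - 5)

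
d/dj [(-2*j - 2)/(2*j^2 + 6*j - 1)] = 2*(2*j^2 + 4*j + 7)/(4*j^4 + 24*j^3 + 32*j^2 - 12*j + 1)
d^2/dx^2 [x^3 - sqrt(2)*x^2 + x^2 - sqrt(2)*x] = 6*x - 2*sqrt(2) + 2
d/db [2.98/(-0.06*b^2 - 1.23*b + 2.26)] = (0.3576*b + 3.6654)/(0.06*b^2 + 1.23*b - 2.26)^2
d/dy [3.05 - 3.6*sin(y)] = -3.6*cos(y)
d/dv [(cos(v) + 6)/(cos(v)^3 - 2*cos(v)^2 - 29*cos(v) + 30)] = (-45*cos(v)/2 + 8*cos(2*v) + cos(3*v)/2 - 196)*sin(v)/(cos(v)^3 - 2*cos(v)^2 - 29*cos(v) + 30)^2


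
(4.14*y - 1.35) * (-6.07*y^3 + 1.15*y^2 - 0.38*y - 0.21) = -25.1298*y^4 + 12.9555*y^3 - 3.1257*y^2 - 0.3564*y + 0.2835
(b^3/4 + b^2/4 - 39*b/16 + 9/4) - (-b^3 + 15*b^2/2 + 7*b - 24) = 5*b^3/4 - 29*b^2/4 - 151*b/16 + 105/4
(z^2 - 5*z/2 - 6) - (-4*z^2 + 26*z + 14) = 5*z^2 - 57*z/2 - 20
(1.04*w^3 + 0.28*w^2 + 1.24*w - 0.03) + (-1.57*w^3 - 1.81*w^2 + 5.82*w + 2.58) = -0.53*w^3 - 1.53*w^2 + 7.06*w + 2.55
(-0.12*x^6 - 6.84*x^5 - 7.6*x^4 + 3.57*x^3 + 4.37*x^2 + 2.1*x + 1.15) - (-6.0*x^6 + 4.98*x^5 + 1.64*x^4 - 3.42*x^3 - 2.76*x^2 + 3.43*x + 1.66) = 5.88*x^6 - 11.82*x^5 - 9.24*x^4 + 6.99*x^3 + 7.13*x^2 - 1.33*x - 0.51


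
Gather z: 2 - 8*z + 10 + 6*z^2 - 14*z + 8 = 6*z^2 - 22*z + 20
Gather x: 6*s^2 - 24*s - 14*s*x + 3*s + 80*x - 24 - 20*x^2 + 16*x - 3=6*s^2 - 21*s - 20*x^2 + x*(96 - 14*s) - 27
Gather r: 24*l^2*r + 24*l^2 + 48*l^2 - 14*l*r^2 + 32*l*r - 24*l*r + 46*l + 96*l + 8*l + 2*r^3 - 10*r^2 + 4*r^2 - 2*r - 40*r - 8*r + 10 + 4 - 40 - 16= 72*l^2 + 150*l + 2*r^3 + r^2*(-14*l - 6) + r*(24*l^2 + 8*l - 50) - 42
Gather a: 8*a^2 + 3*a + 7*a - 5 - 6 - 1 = 8*a^2 + 10*a - 12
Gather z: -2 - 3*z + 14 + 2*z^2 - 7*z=2*z^2 - 10*z + 12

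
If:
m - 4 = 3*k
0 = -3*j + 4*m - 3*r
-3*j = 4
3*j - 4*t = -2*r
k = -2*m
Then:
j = -4/3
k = -8/7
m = 4/7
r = 44/21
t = 1/21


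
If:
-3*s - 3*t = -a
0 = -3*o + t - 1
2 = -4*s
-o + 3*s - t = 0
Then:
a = -33/8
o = -5/8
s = -1/2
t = -7/8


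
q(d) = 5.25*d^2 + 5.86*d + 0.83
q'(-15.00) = -151.64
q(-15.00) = 1094.18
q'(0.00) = 5.86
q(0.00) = 0.83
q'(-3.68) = -32.78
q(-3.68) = 50.36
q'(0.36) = 9.64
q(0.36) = 3.62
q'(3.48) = 42.40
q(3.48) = 84.80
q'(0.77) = 13.94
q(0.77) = 8.45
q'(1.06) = 16.99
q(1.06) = 12.94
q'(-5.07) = -47.38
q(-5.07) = 106.07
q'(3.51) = 42.72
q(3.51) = 86.08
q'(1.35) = 20.04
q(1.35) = 18.31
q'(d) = 10.5*d + 5.86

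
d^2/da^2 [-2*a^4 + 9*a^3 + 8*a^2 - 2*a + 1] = -24*a^2 + 54*a + 16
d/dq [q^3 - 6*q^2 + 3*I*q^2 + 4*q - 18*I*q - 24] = 3*q^2 + 6*q*(-2 + I) + 4 - 18*I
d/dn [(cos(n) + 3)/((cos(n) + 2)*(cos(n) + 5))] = (cos(n)^2 + 6*cos(n) + 11)*sin(n)/((cos(n) + 2)^2*(cos(n) + 5)^2)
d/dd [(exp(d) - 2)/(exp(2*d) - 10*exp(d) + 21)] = (-2*(exp(d) - 5)*(exp(d) - 2) + exp(2*d) - 10*exp(d) + 21)*exp(d)/(exp(2*d) - 10*exp(d) + 21)^2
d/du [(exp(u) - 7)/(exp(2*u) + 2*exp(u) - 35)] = (-2*(exp(u) - 7)*(exp(u) + 1) + exp(2*u) + 2*exp(u) - 35)*exp(u)/(exp(2*u) + 2*exp(u) - 35)^2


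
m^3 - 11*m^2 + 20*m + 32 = (m - 8)*(m - 4)*(m + 1)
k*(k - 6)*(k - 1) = k^3 - 7*k^2 + 6*k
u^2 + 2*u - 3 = (u - 1)*(u + 3)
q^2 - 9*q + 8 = (q - 8)*(q - 1)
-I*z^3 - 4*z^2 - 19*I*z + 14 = (z - 7*I)*(z + 2*I)*(-I*z + 1)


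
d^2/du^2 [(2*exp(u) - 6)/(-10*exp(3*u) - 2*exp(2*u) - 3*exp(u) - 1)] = (-800*exp(6*u) + 5280*exp(5*u) + 1552*exp(4*u) + 728*exp(3*u) - 408*exp(2*u) + 12*exp(u) - 20)*exp(u)/(1000*exp(9*u) + 600*exp(8*u) + 1020*exp(7*u) + 668*exp(6*u) + 426*exp(5*u) + 246*exp(4*u) + 93*exp(3*u) + 33*exp(2*u) + 9*exp(u) + 1)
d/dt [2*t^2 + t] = 4*t + 1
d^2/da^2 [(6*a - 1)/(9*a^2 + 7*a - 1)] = 2*((6*a - 1)*(18*a + 7)^2 - 3*(54*a + 11)*(9*a^2 + 7*a - 1))/(9*a^2 + 7*a - 1)^3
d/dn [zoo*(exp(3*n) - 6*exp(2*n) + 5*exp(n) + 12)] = zoo*(exp(2*n) + exp(n) + 1)*exp(n)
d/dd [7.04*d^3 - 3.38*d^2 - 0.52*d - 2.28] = 21.12*d^2 - 6.76*d - 0.52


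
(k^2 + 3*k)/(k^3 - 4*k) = (k + 3)/(k^2 - 4)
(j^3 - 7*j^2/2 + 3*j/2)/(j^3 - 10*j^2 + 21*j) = (j - 1/2)/(j - 7)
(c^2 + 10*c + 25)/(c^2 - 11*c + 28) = (c^2 + 10*c + 25)/(c^2 - 11*c + 28)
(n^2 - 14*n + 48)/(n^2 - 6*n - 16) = (n - 6)/(n + 2)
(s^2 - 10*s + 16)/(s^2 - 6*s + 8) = (s - 8)/(s - 4)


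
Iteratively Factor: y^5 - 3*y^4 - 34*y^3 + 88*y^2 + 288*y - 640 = (y + 4)*(y^4 - 7*y^3 - 6*y^2 + 112*y - 160) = (y - 2)*(y + 4)*(y^3 - 5*y^2 - 16*y + 80) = (y - 2)*(y + 4)^2*(y^2 - 9*y + 20) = (y - 5)*(y - 2)*(y + 4)^2*(y - 4)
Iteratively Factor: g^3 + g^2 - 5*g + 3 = (g + 3)*(g^2 - 2*g + 1) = (g - 1)*(g + 3)*(g - 1)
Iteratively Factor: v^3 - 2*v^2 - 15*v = (v - 5)*(v^2 + 3*v) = v*(v - 5)*(v + 3)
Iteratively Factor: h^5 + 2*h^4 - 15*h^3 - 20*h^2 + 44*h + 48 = (h - 2)*(h^4 + 4*h^3 - 7*h^2 - 34*h - 24) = (h - 2)*(h + 2)*(h^3 + 2*h^2 - 11*h - 12) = (h - 3)*(h - 2)*(h + 2)*(h^2 + 5*h + 4) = (h - 3)*(h - 2)*(h + 1)*(h + 2)*(h + 4)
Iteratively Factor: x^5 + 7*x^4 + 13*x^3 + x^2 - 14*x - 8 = (x + 2)*(x^4 + 5*x^3 + 3*x^2 - 5*x - 4) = (x + 2)*(x + 4)*(x^3 + x^2 - x - 1) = (x + 1)*(x + 2)*(x + 4)*(x^2 - 1) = (x + 1)^2*(x + 2)*(x + 4)*(x - 1)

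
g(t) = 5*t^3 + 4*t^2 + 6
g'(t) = 15*t^2 + 8*t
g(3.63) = 297.87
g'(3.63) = 226.69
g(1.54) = 33.75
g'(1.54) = 47.89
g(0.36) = 6.75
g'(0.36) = 4.82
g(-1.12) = 3.99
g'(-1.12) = 9.86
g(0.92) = 13.28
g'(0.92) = 20.06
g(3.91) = 366.03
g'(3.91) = 260.60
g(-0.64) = 6.33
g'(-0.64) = 1.02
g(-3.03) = -96.37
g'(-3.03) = 113.47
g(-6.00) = -930.00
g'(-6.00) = 492.00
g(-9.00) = -3315.00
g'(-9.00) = 1143.00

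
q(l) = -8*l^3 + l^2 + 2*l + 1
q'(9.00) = -1924.00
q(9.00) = -5732.00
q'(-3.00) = -220.00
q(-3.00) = 220.00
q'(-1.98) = -96.05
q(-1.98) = 63.06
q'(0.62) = -5.99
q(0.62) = 0.72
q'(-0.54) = -6.08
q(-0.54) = 1.47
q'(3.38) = -265.43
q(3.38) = -289.73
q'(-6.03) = -882.72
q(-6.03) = 1779.35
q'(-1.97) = -95.08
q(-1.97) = 62.10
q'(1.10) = -24.84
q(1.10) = -6.24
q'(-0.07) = 1.74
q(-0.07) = 0.87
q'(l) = -24*l^2 + 2*l + 2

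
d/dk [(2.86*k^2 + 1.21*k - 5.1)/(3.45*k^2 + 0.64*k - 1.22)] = (-2.3441*k^2 + 28.2116*k + 1.7878)/(11.9025*k^4 + 4.416*k^3 - 8.0084*k^2 - 1.5616*k + 1.4884)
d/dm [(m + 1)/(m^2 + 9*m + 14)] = (m^2 + 9*m - (m + 1)*(2*m + 9) + 14)/(m^2 + 9*m + 14)^2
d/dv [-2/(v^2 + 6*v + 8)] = 4*(v + 3)/(v^2 + 6*v + 8)^2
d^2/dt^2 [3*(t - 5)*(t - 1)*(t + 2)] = 18*t - 24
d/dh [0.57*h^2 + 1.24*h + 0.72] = 1.14*h + 1.24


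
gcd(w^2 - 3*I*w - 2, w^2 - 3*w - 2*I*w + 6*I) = w - 2*I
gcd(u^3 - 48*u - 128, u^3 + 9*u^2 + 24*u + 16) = u^2 + 8*u + 16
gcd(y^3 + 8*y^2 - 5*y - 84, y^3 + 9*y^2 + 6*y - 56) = y^2 + 11*y + 28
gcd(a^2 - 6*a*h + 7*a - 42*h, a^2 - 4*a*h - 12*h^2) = a - 6*h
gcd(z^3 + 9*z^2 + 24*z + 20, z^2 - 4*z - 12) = z + 2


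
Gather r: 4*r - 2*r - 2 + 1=2*r - 1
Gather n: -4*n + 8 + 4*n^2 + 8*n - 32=4*n^2 + 4*n - 24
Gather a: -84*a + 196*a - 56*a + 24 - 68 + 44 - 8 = 56*a - 8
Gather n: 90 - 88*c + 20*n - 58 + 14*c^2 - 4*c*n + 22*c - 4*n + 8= 14*c^2 - 66*c + n*(16 - 4*c) + 40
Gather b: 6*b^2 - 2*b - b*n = 6*b^2 + b*(-n - 2)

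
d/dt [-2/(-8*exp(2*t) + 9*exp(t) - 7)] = (18 - 32*exp(t))*exp(t)/(8*exp(2*t) - 9*exp(t) + 7)^2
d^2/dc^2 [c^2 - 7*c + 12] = 2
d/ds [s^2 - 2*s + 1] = 2*s - 2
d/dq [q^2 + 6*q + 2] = 2*q + 6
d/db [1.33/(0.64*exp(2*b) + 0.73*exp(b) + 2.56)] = (-1.7024*exp(b) - 0.9709)*exp(b)/(0.64*exp(2*b) + 0.73*exp(b) + 2.56)^2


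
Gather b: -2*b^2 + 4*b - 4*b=-2*b^2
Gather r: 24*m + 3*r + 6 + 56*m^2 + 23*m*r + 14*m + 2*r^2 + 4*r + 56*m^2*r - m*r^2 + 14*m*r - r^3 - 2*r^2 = 56*m^2 - m*r^2 + 38*m - r^3 + r*(56*m^2 + 37*m + 7) + 6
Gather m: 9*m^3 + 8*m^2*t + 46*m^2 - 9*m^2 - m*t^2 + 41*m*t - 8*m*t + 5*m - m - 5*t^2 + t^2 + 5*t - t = 9*m^3 + m^2*(8*t + 37) + m*(-t^2 + 33*t + 4) - 4*t^2 + 4*t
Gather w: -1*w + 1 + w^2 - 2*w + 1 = w^2 - 3*w + 2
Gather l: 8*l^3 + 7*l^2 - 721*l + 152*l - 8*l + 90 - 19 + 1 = 8*l^3 + 7*l^2 - 577*l + 72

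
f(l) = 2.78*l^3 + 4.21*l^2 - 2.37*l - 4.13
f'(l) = 8.34*l^2 + 8.42*l - 2.37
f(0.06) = -4.26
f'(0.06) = -1.83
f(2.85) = 87.67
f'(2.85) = 89.37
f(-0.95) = -0.46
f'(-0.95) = -2.84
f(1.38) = 7.92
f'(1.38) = 25.13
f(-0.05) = -4.00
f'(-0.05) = -2.77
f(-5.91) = -416.94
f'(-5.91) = 239.17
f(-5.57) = -340.72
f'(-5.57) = 209.48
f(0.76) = -2.28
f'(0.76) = 8.85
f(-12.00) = -4173.29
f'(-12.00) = 1097.55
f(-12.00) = -4173.29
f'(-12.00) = 1097.55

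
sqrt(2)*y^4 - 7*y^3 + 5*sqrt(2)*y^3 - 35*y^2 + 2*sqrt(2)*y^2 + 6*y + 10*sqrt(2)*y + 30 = (y + 5)*(y - 3*sqrt(2))*(y - sqrt(2))*(sqrt(2)*y + 1)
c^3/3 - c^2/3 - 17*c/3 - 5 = (c/3 + 1)*(c - 5)*(c + 1)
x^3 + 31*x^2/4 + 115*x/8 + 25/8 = (x + 1/4)*(x + 5/2)*(x + 5)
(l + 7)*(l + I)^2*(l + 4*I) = l^4 + 7*l^3 + 6*I*l^3 - 9*l^2 + 42*I*l^2 - 63*l - 4*I*l - 28*I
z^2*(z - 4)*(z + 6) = z^4 + 2*z^3 - 24*z^2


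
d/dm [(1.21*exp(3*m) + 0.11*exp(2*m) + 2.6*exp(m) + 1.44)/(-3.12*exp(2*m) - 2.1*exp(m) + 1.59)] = (-3.7752*exp(4*m) - 5.082*exp(3*m) + 13.6527*exp(2*m) + 9.3354*exp(m) + 7.158)*exp(m)/(9.7344*exp(4*m) + 13.104*exp(3*m) - 5.5116*exp(2*m) - 6.678*exp(m) + 2.5281)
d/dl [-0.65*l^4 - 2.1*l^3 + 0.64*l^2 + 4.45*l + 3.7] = -2.6*l^3 - 6.3*l^2 + 1.28*l + 4.45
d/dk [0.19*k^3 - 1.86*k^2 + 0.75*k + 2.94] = 0.57*k^2 - 3.72*k + 0.75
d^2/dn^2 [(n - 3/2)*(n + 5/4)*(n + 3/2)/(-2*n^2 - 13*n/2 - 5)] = -7/(4*n^3 + 24*n^2 + 48*n + 32)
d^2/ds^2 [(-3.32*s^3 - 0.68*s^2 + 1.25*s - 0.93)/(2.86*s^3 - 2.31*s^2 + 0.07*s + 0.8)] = (-54.99208*s^6 + 65.334984*s^5 - 48.8630999999999*s^4 + 120.40455*s^3 - 73.867914*s^2 + 14.780526*s - 4.456794)/(23.393656*s^9 - 56.684628*s^8 + 47.501454*s^7 + 4.529877*s^6 - 30.549057*s^5 + 13.733643*s^4 + 4.715383*s^3 - 4.42344*s^2 + 0.1344*s + 0.512)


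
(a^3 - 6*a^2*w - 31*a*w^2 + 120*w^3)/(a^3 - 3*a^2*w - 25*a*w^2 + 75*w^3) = (-a + 8*w)/(-a + 5*w)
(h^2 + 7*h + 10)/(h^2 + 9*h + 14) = (h + 5)/(h + 7)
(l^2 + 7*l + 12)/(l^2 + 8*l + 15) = (l + 4)/(l + 5)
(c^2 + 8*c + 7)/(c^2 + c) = (c + 7)/c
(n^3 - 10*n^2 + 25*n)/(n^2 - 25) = n*(n - 5)/(n + 5)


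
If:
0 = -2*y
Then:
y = 0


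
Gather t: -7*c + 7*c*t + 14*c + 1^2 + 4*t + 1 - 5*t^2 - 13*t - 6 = 7*c - 5*t^2 + t*(7*c - 9) - 4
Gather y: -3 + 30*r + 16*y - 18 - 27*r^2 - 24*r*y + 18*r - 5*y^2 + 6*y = -27*r^2 + 48*r - 5*y^2 + y*(22 - 24*r) - 21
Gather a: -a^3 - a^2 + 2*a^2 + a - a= -a^3 + a^2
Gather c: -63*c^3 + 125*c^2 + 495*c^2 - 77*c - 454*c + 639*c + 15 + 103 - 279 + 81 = -63*c^3 + 620*c^2 + 108*c - 80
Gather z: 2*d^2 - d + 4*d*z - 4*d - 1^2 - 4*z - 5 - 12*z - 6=2*d^2 - 5*d + z*(4*d - 16) - 12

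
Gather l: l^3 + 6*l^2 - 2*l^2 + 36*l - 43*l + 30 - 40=l^3 + 4*l^2 - 7*l - 10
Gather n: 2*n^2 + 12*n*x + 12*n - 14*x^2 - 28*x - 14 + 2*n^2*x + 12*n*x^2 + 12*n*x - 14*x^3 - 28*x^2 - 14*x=n^2*(2*x + 2) + n*(12*x^2 + 24*x + 12) - 14*x^3 - 42*x^2 - 42*x - 14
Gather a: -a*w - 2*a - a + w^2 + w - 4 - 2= a*(-w - 3) + w^2 + w - 6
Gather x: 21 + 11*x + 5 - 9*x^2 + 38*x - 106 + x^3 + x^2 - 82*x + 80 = x^3 - 8*x^2 - 33*x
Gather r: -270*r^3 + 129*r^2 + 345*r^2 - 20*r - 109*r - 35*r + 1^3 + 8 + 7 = -270*r^3 + 474*r^2 - 164*r + 16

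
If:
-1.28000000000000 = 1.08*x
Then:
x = -1.19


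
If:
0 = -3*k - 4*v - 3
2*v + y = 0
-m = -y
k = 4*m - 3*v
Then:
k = -33/29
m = -6/29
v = 3/29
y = -6/29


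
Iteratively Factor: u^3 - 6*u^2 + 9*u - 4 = (u - 4)*(u^2 - 2*u + 1) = (u - 4)*(u - 1)*(u - 1)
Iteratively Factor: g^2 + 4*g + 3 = (g + 3)*(g + 1)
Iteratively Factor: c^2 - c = (c - 1)*(c)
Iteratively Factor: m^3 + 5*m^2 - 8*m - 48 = (m - 3)*(m^2 + 8*m + 16) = (m - 3)*(m + 4)*(m + 4)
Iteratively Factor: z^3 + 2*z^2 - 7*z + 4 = (z - 1)*(z^2 + 3*z - 4) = (z - 1)^2*(z + 4)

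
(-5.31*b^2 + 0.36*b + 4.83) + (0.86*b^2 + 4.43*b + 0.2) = -4.45*b^2 + 4.79*b + 5.03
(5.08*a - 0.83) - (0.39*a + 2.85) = 4.69*a - 3.68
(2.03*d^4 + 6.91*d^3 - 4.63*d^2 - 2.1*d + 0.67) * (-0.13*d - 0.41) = -0.2639*d^5 - 1.7306*d^4 - 2.2312*d^3 + 2.1713*d^2 + 0.7739*d - 0.2747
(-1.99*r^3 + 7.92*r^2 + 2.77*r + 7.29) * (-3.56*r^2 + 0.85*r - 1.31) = 7.0844*r^5 - 29.8867*r^4 - 0.5223*r^3 - 33.9731*r^2 + 2.5678*r - 9.5499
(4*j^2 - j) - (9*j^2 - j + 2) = -5*j^2 - 2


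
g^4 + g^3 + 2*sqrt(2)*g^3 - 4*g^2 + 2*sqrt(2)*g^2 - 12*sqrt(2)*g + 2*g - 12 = (g - 2)*(g + 3)*(g + sqrt(2))^2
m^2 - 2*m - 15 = (m - 5)*(m + 3)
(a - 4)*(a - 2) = a^2 - 6*a + 8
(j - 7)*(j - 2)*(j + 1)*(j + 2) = j^4 - 6*j^3 - 11*j^2 + 24*j + 28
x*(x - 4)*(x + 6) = x^3 + 2*x^2 - 24*x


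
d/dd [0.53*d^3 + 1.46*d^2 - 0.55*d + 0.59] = 1.59*d^2 + 2.92*d - 0.55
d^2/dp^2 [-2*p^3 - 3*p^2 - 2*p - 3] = -12*p - 6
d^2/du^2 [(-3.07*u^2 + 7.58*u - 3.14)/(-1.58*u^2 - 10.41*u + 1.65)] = (-138.834916*u^3 + 95.0531159999998*u^2 + 191.310192*u + 453.244038)/(3.944312*u^6 + 77.962572*u^5 + 501.307614*u^4 + 965.278701*u^3 - 523.517445*u^2 + 85.023675*u - 4.492125)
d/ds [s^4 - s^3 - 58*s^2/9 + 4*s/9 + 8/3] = 4*s^3 - 3*s^2 - 116*s/9 + 4/9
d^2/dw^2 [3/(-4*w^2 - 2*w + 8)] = 3*(4*w^2 + 2*w - (4*w + 1)^2 - 8)/(2*w^2 + w - 4)^3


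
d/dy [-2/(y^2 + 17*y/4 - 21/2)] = 8*(8*y + 17)/(4*y^2 + 17*y - 42)^2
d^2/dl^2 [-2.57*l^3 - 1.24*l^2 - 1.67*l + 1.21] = -15.42*l - 2.48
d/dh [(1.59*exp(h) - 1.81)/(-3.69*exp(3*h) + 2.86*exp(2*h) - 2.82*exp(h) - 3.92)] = (11.7342*exp(3*h) - 24.5841*exp(2*h) + 10.3532*exp(h) - 11.337)*exp(h)/(13.6161*exp(6*h) - 21.1068*exp(5*h) + 28.9912*exp(4*h) + 12.7992*exp(3*h) - 14.47*exp(2*h) + 22.1088*exp(h) + 15.3664)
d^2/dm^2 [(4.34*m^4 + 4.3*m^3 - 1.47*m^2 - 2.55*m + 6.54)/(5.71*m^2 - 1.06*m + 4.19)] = (283.003588*m^6 - 157.609704*m^5 + 652.26294*m^4 - 688.57755*m^3 + 2290.13607*m^2 + 581.494326*m - 372.507078)/(186.169411*m^6 - 103.681038*m^5 + 429.080805*m^4 - 153.35338*m^3 + 314.859645*m^2 - 55.828398*m + 73.560059)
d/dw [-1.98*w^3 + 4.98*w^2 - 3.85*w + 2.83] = -5.94*w^2 + 9.96*w - 3.85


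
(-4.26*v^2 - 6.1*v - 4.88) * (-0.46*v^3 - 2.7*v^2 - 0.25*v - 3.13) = 1.9596*v^5 + 14.308*v^4 + 19.7798*v^3 + 28.0348*v^2 + 20.313*v + 15.2744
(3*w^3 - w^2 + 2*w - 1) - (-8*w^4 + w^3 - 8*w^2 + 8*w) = 8*w^4 + 2*w^3 + 7*w^2 - 6*w - 1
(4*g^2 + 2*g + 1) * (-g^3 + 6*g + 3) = -4*g^5 - 2*g^4 + 23*g^3 + 24*g^2 + 12*g + 3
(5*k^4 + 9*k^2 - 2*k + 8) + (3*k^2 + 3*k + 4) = 5*k^4 + 12*k^2 + k + 12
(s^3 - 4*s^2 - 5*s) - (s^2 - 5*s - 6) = s^3 - 5*s^2 + 6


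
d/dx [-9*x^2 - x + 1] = -18*x - 1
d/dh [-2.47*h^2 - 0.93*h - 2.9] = -4.94*h - 0.93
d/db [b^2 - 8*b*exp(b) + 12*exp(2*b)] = -8*b*exp(b) + 2*b + 24*exp(2*b) - 8*exp(b)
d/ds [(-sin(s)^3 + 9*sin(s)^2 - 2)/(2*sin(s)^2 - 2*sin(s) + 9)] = (-2*sin(s)^4 + 4*sin(s)^3 - 45*sin(s)^2 + 170*sin(s) - 4)*cos(s)/(-2*sin(s) - cos(2*s) + 10)^2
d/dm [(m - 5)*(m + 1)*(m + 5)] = 3*m^2 + 2*m - 25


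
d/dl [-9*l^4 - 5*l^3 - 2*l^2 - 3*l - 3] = -36*l^3 - 15*l^2 - 4*l - 3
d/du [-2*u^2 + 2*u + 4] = 2 - 4*u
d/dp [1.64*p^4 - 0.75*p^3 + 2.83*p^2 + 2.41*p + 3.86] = 6.56*p^3 - 2.25*p^2 + 5.66*p + 2.41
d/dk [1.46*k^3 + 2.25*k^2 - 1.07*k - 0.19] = 4.38*k^2 + 4.5*k - 1.07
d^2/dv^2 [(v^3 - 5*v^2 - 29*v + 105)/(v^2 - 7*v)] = -30/v^3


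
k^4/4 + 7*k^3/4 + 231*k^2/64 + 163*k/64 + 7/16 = (k/4 + 1)*(k + 1/4)*(k + 1)*(k + 7/4)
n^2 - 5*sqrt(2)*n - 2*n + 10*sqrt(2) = (n - 2)*(n - 5*sqrt(2))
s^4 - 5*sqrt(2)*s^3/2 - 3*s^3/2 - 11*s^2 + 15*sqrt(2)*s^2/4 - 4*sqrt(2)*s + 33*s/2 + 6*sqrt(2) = (s - 3/2)*(s - 4*sqrt(2))*(s + sqrt(2)/2)*(s + sqrt(2))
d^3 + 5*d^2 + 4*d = d*(d + 1)*(d + 4)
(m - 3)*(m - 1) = m^2 - 4*m + 3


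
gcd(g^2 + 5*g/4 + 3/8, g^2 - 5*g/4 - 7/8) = g + 1/2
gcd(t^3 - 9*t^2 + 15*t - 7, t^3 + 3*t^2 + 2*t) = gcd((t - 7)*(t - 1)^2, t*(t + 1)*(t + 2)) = 1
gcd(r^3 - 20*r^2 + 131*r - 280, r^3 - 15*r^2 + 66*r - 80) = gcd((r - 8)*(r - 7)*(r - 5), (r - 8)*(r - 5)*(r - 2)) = r^2 - 13*r + 40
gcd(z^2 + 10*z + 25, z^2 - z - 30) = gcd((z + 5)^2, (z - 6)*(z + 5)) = z + 5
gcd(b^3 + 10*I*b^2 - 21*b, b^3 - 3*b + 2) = 1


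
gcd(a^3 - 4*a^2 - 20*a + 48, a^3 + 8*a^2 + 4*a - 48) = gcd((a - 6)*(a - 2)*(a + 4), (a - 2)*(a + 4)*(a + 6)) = a^2 + 2*a - 8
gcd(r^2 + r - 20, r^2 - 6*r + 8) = r - 4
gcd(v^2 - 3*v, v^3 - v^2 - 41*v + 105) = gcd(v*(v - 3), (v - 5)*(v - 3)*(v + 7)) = v - 3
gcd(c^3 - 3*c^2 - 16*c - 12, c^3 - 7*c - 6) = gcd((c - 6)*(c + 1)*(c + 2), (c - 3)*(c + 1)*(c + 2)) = c^2 + 3*c + 2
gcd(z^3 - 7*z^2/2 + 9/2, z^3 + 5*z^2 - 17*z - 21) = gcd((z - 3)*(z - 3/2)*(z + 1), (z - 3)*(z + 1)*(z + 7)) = z^2 - 2*z - 3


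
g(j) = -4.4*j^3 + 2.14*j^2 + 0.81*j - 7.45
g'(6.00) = -448.71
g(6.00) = -875.95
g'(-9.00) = -1106.91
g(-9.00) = 3366.20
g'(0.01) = 0.85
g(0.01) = -7.44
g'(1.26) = -14.75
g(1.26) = -11.83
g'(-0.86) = -12.63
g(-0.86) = -3.77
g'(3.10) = -112.77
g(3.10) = -115.45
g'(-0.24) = -0.98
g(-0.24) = -7.46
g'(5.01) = -309.07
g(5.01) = -502.98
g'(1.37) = -18.10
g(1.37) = -13.64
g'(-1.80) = -49.66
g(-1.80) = 23.69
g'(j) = -13.2*j^2 + 4.28*j + 0.81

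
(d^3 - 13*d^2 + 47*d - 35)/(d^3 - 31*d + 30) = (d - 7)/(d + 6)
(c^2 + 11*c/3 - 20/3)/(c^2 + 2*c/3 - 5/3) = (3*c^2 + 11*c - 20)/(3*c^2 + 2*c - 5)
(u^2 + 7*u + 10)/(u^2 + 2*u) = (u + 5)/u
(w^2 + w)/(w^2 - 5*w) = (w + 1)/(w - 5)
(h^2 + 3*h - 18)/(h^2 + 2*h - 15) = (h + 6)/(h + 5)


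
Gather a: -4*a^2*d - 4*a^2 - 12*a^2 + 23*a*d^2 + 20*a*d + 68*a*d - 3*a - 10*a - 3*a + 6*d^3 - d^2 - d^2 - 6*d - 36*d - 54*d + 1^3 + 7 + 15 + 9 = a^2*(-4*d - 16) + a*(23*d^2 + 88*d - 16) + 6*d^3 - 2*d^2 - 96*d + 32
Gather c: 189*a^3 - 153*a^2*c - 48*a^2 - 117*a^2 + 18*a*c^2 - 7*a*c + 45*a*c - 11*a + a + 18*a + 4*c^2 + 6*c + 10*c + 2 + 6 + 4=189*a^3 - 165*a^2 + 8*a + c^2*(18*a + 4) + c*(-153*a^2 + 38*a + 16) + 12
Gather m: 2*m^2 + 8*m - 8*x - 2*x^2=2*m^2 + 8*m - 2*x^2 - 8*x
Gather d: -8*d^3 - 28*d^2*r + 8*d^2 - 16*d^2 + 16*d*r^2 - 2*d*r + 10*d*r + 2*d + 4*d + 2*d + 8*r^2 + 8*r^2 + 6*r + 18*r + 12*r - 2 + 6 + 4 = -8*d^3 + d^2*(-28*r - 8) + d*(16*r^2 + 8*r + 8) + 16*r^2 + 36*r + 8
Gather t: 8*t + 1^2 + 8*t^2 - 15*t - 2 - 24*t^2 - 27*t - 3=-16*t^2 - 34*t - 4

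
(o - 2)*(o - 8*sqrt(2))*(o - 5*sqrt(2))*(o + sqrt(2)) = o^4 - 12*sqrt(2)*o^3 - 2*o^3 + 24*sqrt(2)*o^2 + 54*o^2 - 108*o + 80*sqrt(2)*o - 160*sqrt(2)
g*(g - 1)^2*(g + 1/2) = g^4 - 3*g^3/2 + g/2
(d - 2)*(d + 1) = d^2 - d - 2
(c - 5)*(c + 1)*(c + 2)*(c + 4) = c^4 + 2*c^3 - 21*c^2 - 62*c - 40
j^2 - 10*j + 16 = (j - 8)*(j - 2)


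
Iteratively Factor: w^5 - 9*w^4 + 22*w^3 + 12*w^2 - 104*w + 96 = (w + 2)*(w^4 - 11*w^3 + 44*w^2 - 76*w + 48) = (w - 2)*(w + 2)*(w^3 - 9*w^2 + 26*w - 24) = (w - 2)^2*(w + 2)*(w^2 - 7*w + 12) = (w - 3)*(w - 2)^2*(w + 2)*(w - 4)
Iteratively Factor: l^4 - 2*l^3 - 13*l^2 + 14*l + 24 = (l - 4)*(l^3 + 2*l^2 - 5*l - 6) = (l - 4)*(l - 2)*(l^2 + 4*l + 3) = (l - 4)*(l - 2)*(l + 1)*(l + 3)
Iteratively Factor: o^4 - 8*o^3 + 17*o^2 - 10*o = (o - 1)*(o^3 - 7*o^2 + 10*o) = (o - 2)*(o - 1)*(o^2 - 5*o) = (o - 5)*(o - 2)*(o - 1)*(o)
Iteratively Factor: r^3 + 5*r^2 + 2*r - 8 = (r - 1)*(r^2 + 6*r + 8) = (r - 1)*(r + 4)*(r + 2)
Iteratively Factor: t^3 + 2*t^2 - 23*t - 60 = (t + 3)*(t^2 - t - 20) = (t + 3)*(t + 4)*(t - 5)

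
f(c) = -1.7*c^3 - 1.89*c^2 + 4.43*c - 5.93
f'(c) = -5.1*c^2 - 3.78*c + 4.43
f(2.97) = -53.98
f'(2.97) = -51.78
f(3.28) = -71.72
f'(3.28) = -62.84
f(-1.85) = -9.83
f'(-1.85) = -6.03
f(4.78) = -213.60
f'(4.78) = -130.17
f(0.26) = -4.94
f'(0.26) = 3.10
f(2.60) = -37.07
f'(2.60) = -39.87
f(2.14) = -21.77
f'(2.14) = -27.02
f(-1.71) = -10.53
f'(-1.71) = -4.02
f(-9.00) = 1040.41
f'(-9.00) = -374.65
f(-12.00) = 2606.35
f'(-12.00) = -684.61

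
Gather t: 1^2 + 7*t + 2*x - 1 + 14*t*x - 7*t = 14*t*x + 2*x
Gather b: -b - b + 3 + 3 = 6 - 2*b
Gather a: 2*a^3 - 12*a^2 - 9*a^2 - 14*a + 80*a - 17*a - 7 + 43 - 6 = 2*a^3 - 21*a^2 + 49*a + 30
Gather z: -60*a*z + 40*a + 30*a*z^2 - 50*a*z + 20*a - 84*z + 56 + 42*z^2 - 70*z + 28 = 60*a + z^2*(30*a + 42) + z*(-110*a - 154) + 84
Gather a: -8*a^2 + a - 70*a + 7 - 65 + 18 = -8*a^2 - 69*a - 40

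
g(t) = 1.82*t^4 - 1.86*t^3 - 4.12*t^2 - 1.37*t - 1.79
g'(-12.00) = -13285.85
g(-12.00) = 40374.97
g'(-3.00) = -223.43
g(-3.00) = 162.88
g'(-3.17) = -263.23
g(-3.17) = 204.19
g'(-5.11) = -1076.36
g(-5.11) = 1386.77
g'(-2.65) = -154.20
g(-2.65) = 97.28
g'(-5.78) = -1545.93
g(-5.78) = 2258.99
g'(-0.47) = 0.51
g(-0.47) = -1.77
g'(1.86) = 10.84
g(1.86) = -8.78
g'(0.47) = -5.72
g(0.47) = -3.45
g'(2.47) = 53.94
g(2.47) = 9.40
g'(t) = 7.28*t^3 - 5.58*t^2 - 8.24*t - 1.37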